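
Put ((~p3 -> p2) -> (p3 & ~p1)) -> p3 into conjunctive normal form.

p3 | p2

((~p3 -> p2) -> (p3 & ~p1)) -> p3
≡ ~((~p3 -> p2) -> (p3 & ~p1)) | p3   — eliminate ->
≡ ~(~(~p3 -> p2) | (p3 & ~p1)) | p3   — eliminate ->
≡ ~(~(~~p3 | p2) | (p3 & ~p1)) | p3   — eliminate ->
≡ (~~(~~p3 | p2) & ~(p3 & ~p1)) | p3   — De Morgan
≡ ((~~p3 | p2) & ~(p3 & ~p1)) | p3   — double negation
≡ ((p3 | p2) & ~(p3 & ~p1)) | p3   — double negation
≡ ((p3 | p2) & (~p3 | ~~p1)) | p3   — De Morgan
≡ ((p3 | p2) & (~p3 | p1)) | p3   — double negation
≡ (p3 | p2 | p3) & (~p3 | p1 | p3)   — distribute | over &
≡ p3 | p2   — simplify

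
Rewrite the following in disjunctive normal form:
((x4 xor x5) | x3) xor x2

((x4 xor x5) | x3) xor x2
≡ (((x4 xor x5) | x3) & ~x2) | (~((x4 xor x5) | x3) & x2)
≡ (((x4 & ~x5) | (~x4 & x5) | x3) & ~x2) | (~((x4 xor x5) | x3) & x2)
≡ (((x4 & ~x5) | (~x4 & x5) | x3) & ~x2) | (~((x4 & ~x5) | (~x4 & x5) | x3) & x2)
≡ (((x4 & ~x5) | (~x4 & x5) | x3) & ~x2) | (~(x4 & ~x5) & ~(~x4 & x5) & ~x3 & x2)
≡ (((x4 & ~x5) | (~x4 & x5) | x3) & ~x2) | ((~x4 | ~~x5) & ~(~x4 & x5) & ~x3 & x2)
≡ (((x4 & ~x5) | (~x4 & x5) | x3) & ~x2) | ((~x4 | x5) & ~(~x4 & x5) & ~x3 & x2)
≡ (((x4 & ~x5) | (~x4 & x5) | x3) & ~x2) | ((~x4 | x5) & (~~x4 | ~x5) & ~x3 & x2)
≡ (((x4 & ~x5) | (~x4 & x5) | x3) & ~x2) | ((~x4 | x5) & (x4 | ~x5) & ~x3 & x2)
≡ (x4 & ~x5 & ~x2) | (~x4 & x5 & ~x2) | (x3 & ~x2) | (~x4 & x4 & ~x3 & x2) | (~x4 & ~x5 & ~x3 & x2) | (x5 & x4 & ~x3 & x2) | (x5 & ~x5 & ~x3 & x2)
≡ (x4 & ~x5 & ~x2) | (~x4 & x5 & ~x2) | (x3 & ~x2) | (~x4 & ~x5 & ~x3 & x2) | (x5 & x4 & ~x3 & x2)

(x4 & ~x5 & ~x2) | (~x4 & x5 & ~x2) | (x3 & ~x2) | (~x4 & ~x5 & ~x3 & x2) | (x5 & x4 & ~x3 & x2)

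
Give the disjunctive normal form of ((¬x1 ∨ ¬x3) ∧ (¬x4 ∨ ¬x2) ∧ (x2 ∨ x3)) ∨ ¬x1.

(¬x3 ∧ ¬x4 ∧ x2) ∨ ¬x1

((¬x1 ∨ ¬x3) ∧ (¬x4 ∨ ¬x2) ∧ (x2 ∨ x3)) ∨ ¬x1
≡ (¬x1 ∧ ¬x4 ∧ x2) ∨ (¬x1 ∧ ¬x4 ∧ x3) ∨ (¬x1 ∧ ¬x2 ∧ x2) ∨ (¬x1 ∧ ¬x2 ∧ x3) ∨ (¬x3 ∧ ¬x4 ∧ x2) ∨ (¬x3 ∧ ¬x4 ∧ x3) ∨ (¬x3 ∧ ¬x2 ∧ x2) ∨ (¬x3 ∧ ¬x2 ∧ x3) ∨ ¬x1   [distribute ∧ over ∨]
≡ (¬x3 ∧ ¬x4 ∧ x2) ∨ ¬x1   [simplify]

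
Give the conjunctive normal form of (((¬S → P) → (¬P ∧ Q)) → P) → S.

¬P ∨ S

(((¬S → P) → (¬P ∧ Q)) → P) → S
= ¬(((¬S → P) → (¬P ∧ Q)) → P) ∨ S   (eliminate →)
= ¬(¬((¬S → P) → (¬P ∧ Q)) ∨ P) ∨ S   (eliminate →)
= ¬(¬(¬(¬S → P) ∨ (¬P ∧ Q)) ∨ P) ∨ S   (eliminate →)
= ¬(¬(¬(¬¬S ∨ P) ∨ (¬P ∧ Q)) ∨ P) ∨ S   (eliminate →)
= (¬¬(¬(¬¬S ∨ P) ∨ (¬P ∧ Q)) ∧ ¬P) ∨ S   (De Morgan)
= ((¬(¬¬S ∨ P) ∨ (¬P ∧ Q)) ∧ ¬P) ∨ S   (double negation)
= (((¬¬¬S ∧ ¬P) ∨ (¬P ∧ Q)) ∧ ¬P) ∨ S   (De Morgan)
= (((¬S ∧ ¬P) ∨ (¬P ∧ Q)) ∧ ¬P) ∨ S   (double negation)
= (¬S ∨ ¬P ∨ S) ∧ (¬S ∨ Q ∨ S) ∧ (¬P ∨ ¬P ∨ S) ∧ (¬P ∨ Q ∨ S) ∧ (¬P ∨ S)   (distribute ∨ over ∧)
= ¬P ∨ S   (simplify)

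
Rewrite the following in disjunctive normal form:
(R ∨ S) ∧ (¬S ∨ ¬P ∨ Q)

(R ∧ ¬S) ∨ (R ∧ ¬P) ∨ (R ∧ Q) ∨ (S ∧ ¬P) ∨ (S ∧ Q)

(R ∨ S) ∧ (¬S ∨ ¬P ∨ Q)
= (R ∧ ¬S) ∨ (R ∧ ¬P) ∨ (R ∧ Q) ∨ (S ∧ ¬S) ∨ (S ∧ ¬P) ∨ (S ∧ Q)   [distribute ∧ over ∨]
= (R ∧ ¬S) ∨ (R ∧ ¬P) ∨ (R ∧ Q) ∨ (S ∧ ¬P) ∨ (S ∧ Q)   [simplify]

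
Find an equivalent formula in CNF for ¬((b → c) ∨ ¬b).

b ∧ ¬c

¬((b → c) ∨ ¬b)
≡ ¬(¬b ∨ c ∨ ¬b)
≡ ¬¬b ∧ ¬c ∧ ¬¬b
≡ b ∧ ¬c ∧ ¬¬b
≡ b ∧ ¬c ∧ b
≡ b ∧ ¬c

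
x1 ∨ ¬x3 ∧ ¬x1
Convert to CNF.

x1 ∨ ¬x3

x1 ∨ ¬x3 ∧ ¬x1
⇔ (x1 ∨ ¬x3) ∧ (x1 ∨ ¬x1)
⇔ x1 ∨ ¬x3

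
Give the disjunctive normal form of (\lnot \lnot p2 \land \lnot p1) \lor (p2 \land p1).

(p2 \land \lnot p1) \lor (p2 \land p1)

(\lnot \lnot p2 \land \lnot p1) \lor (p2 \land p1)
⇔ (p2 \land \lnot p1) \lor (p2 \land p1)   [double negation]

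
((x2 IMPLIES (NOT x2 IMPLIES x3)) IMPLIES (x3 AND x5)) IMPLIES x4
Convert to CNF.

((x2 IMPLIES (NOT x2 IMPLIES x3)) IMPLIES (x3 AND x5)) IMPLIES x4
≡ NOT ((x2 IMPLIES (NOT x2 IMPLIES x3)) IMPLIES (x3 AND x5)) OR x4   — eliminate IMPLIES
≡ NOT (NOT (x2 IMPLIES (NOT x2 IMPLIES x3)) OR (x3 AND x5)) OR x4   — eliminate IMPLIES
≡ NOT (NOT (NOT x2 OR (NOT x2 IMPLIES x3)) OR (x3 AND x5)) OR x4   — eliminate IMPLIES
≡ NOT (NOT (NOT x2 OR NOT NOT x2 OR x3) OR (x3 AND x5)) OR x4   — eliminate IMPLIES
≡ (NOT NOT (NOT x2 OR NOT NOT x2 OR x3) AND NOT (x3 AND x5)) OR x4   — De Morgan
≡ ((NOT x2 OR NOT NOT x2 OR x3) AND NOT (x3 AND x5)) OR x4   — double negation
≡ ((NOT x2 OR x2 OR x3) AND NOT (x3 AND x5)) OR x4   — double negation
≡ ((NOT x2 OR x2 OR x3) AND (NOT x3 OR NOT x5)) OR x4   — De Morgan
≡ (NOT x2 OR x2 OR x3 OR x4) AND (NOT x3 OR NOT x5 OR x4)   — distribute OR over AND
≡ NOT x3 OR NOT x5 OR x4   — simplify

NOT x3 OR NOT x5 OR x4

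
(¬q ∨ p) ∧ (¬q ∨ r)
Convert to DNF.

¬q ∨ (p ∧ r)

(¬q ∨ p) ∧ (¬q ∨ r)
≡ (¬q ∧ ¬q) ∨ (¬q ∧ r) ∨ (p ∧ ¬q) ∨ (p ∧ r)
≡ ¬q ∨ (p ∧ r)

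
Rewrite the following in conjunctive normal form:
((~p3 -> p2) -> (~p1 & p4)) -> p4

((~p3 -> p2) -> (~p1 & p4)) -> p4
⇔ ~((~p3 -> p2) -> (~p1 & p4)) | p4   (eliminate ->)
⇔ ~(~(~p3 -> p2) | (~p1 & p4)) | p4   (eliminate ->)
⇔ ~(~(~~p3 | p2) | (~p1 & p4)) | p4   (eliminate ->)
⇔ (~~(~~p3 | p2) & ~(~p1 & p4)) | p4   (De Morgan)
⇔ ((~~p3 | p2) & ~(~p1 & p4)) | p4   (double negation)
⇔ ((p3 | p2) & ~(~p1 & p4)) | p4   (double negation)
⇔ ((p3 | p2) & (~~p1 | ~p4)) | p4   (De Morgan)
⇔ ((p3 | p2) & (p1 | ~p4)) | p4   (double negation)
⇔ (p3 | p2 | p4) & (p1 | ~p4 | p4)   (distribute | over &)
⇔ p3 | p2 | p4   (simplify)

p3 | p2 | p4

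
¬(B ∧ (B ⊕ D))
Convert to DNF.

¬(B ∧ (B ⊕ D))
≡ ¬(B ∧ ((B ∧ ¬D) ∨ (¬B ∧ D)))   [expand ⊕]
≡ ¬B ∨ ¬((B ∧ ¬D) ∨ (¬B ∧ D))   [De Morgan]
≡ ¬B ∨ (¬(B ∧ ¬D) ∧ ¬(¬B ∧ D))   [De Morgan]
≡ ¬B ∨ ((¬B ∨ ¬¬D) ∧ ¬(¬B ∧ D))   [De Morgan]
≡ ¬B ∨ ((¬B ∨ D) ∧ ¬(¬B ∧ D))   [double negation]
≡ ¬B ∨ ((¬B ∨ D) ∧ (¬¬B ∨ ¬D))   [De Morgan]
≡ ¬B ∨ ((¬B ∨ D) ∧ (B ∨ ¬D))   [double negation]
≡ ¬B ∨ (¬B ∧ B) ∨ (¬B ∧ ¬D) ∨ (D ∧ B) ∨ (D ∧ ¬D)   [distribute ∧ over ∨]
≡ ¬B ∨ (D ∧ B)   [simplify]

¬B ∨ (D ∧ B)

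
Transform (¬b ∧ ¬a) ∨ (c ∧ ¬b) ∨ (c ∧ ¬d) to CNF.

(¬b ∧ ¬a) ∨ (c ∧ ¬b) ∨ (c ∧ ¬d)
= (¬b ∨ c ∨ c) ∧ (¬b ∨ c ∨ ¬d) ∧ (¬b ∨ ¬b ∨ c) ∧ (¬b ∨ ¬b ∨ ¬d) ∧ (¬a ∨ c ∨ c) ∧ (¬a ∨ c ∨ ¬d) ∧ (¬a ∨ ¬b ∨ c) ∧ (¬a ∨ ¬b ∨ ¬d)   [distribute ∨ over ∧]
= (¬b ∨ c) ∧ (¬b ∨ ¬d) ∧ (¬a ∨ c)   [simplify]

(¬b ∨ c) ∧ (¬b ∨ ¬d) ∧ (¬a ∨ c)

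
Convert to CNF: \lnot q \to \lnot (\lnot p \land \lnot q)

q \lor p

\lnot q \to \lnot (\lnot p \land \lnot q)
≡ \lnot \lnot q \lor \lnot (\lnot p \land \lnot q)   — eliminate \to
≡ q \lor \lnot (\lnot p \land \lnot q)   — double negation
≡ q \lor \lnot \lnot p \lor \lnot \lnot q   — De Morgan
≡ q \lor p \lor \lnot \lnot q   — double negation
≡ q \lor p \lor q   — double negation
≡ q \lor p   — simplify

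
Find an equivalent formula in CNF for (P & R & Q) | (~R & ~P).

(P & R & Q) | (~R & ~P)
≡ (P | ~R) & (P | ~P) & (R | ~R) & (R | ~P) & (Q | ~R) & (Q | ~P)
≡ (P | ~R) & (R | ~P) & (Q | ~R) & (Q | ~P)

(P | ~R) & (R | ~P) & (Q | ~R) & (Q | ~P)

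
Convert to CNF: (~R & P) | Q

(~R & P) | Q
⇔ (~R | Q) & (P | Q)   (distribute | over &)

(~R | Q) & (P | Q)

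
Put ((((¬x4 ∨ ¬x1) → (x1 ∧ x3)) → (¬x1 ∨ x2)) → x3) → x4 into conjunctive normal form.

((((¬x4 ∨ ¬x1) → (x1 ∧ x3)) → (¬x1 ∨ x2)) → x3) → x4
≡ ¬((((¬x4 ∨ ¬x1) → (x1 ∧ x3)) → (¬x1 ∨ x2)) → x3) ∨ x4
≡ ¬(¬(((¬x4 ∨ ¬x1) → (x1 ∧ x3)) → (¬x1 ∨ x2)) ∨ x3) ∨ x4
≡ ¬(¬(¬((¬x4 ∨ ¬x1) → (x1 ∧ x3)) ∨ ¬x1 ∨ x2) ∨ x3) ∨ x4
≡ ¬(¬(¬(¬(¬x4 ∨ ¬x1) ∨ (x1 ∧ x3)) ∨ ¬x1 ∨ x2) ∨ x3) ∨ x4
≡ (¬¬(¬(¬(¬x4 ∨ ¬x1) ∨ (x1 ∧ x3)) ∨ ¬x1 ∨ x2) ∧ ¬x3) ∨ x4
≡ ((¬(¬(¬x4 ∨ ¬x1) ∨ (x1 ∧ x3)) ∨ ¬x1 ∨ x2) ∧ ¬x3) ∨ x4
≡ (((¬¬(¬x4 ∨ ¬x1) ∧ ¬(x1 ∧ x3)) ∨ ¬x1 ∨ x2) ∧ ¬x3) ∨ x4
≡ ((((¬x4 ∨ ¬x1) ∧ ¬(x1 ∧ x3)) ∨ ¬x1 ∨ x2) ∧ ¬x3) ∨ x4
≡ ((((¬x4 ∨ ¬x1) ∧ (¬x1 ∨ ¬x3)) ∨ ¬x1 ∨ x2) ∧ ¬x3) ∨ x4
≡ (¬x4 ∨ ¬x1 ∨ ¬x1 ∨ x2 ∨ x4) ∧ (¬x1 ∨ ¬x3 ∨ ¬x1 ∨ x2 ∨ x4) ∧ (¬x3 ∨ x4)
≡ ¬x3 ∨ x4

¬x3 ∨ x4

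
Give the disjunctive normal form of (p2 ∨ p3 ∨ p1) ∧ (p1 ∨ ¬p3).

p2 ∧ ¬p3 ∨ p1

(p2 ∨ p3 ∨ p1) ∧ (p1 ∨ ¬p3)
⇔ p2 ∧ p1 ∨ p2 ∧ ¬p3 ∨ p3 ∧ p1 ∨ p3 ∧ ¬p3 ∨ p1 ∧ p1 ∨ p1 ∧ ¬p3
⇔ p2 ∧ ¬p3 ∨ p1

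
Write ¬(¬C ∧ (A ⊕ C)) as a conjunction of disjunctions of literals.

¬(¬C ∧ (A ⊕ C))
= ¬(¬C ∧ (A ∨ C) ∧ ¬(A ∧ C))   [expand ⊕]
= ¬¬C ∨ ¬(A ∨ C) ∨ ¬¬(A ∧ C)   [De Morgan]
= C ∨ ¬(A ∨ C) ∨ ¬¬(A ∧ C)   [double negation]
= C ∨ (¬A ∧ ¬C) ∨ ¬¬(A ∧ C)   [De Morgan]
= C ∨ (¬A ∧ ¬C) ∨ (A ∧ C)   [double negation]
= (C ∨ ¬A ∨ A) ∧ (C ∨ ¬A ∨ C) ∧ (C ∨ ¬C ∨ A) ∧ (C ∨ ¬C ∨ C)   [distribute ∨ over ∧]
= C ∨ ¬A   [simplify]

C ∨ ¬A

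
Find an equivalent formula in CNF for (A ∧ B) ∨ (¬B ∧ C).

(A ∨ ¬B) ∧ (A ∨ C) ∧ (B ∨ C)

(A ∧ B) ∨ (¬B ∧ C)
≡ (A ∨ ¬B) ∧ (A ∨ C) ∧ (B ∨ ¬B) ∧ (B ∨ C)   [distribute ∨ over ∧]
≡ (A ∨ ¬B) ∧ (A ∨ C) ∧ (B ∨ C)   [simplify]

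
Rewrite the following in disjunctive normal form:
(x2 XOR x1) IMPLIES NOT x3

(x2 XOR x1) IMPLIES NOT x3
= NOT (x2 XOR x1) OR NOT x3   [eliminate IMPLIES]
= NOT ((x2 AND NOT x1) OR (NOT x2 AND x1)) OR NOT x3   [expand XOR]
= (NOT (x2 AND NOT x1) AND NOT (NOT x2 AND x1)) OR NOT x3   [De Morgan]
= ((NOT x2 OR NOT NOT x1) AND NOT (NOT x2 AND x1)) OR NOT x3   [De Morgan]
= ((NOT x2 OR x1) AND NOT (NOT x2 AND x1)) OR NOT x3   [double negation]
= ((NOT x2 OR x1) AND (NOT NOT x2 OR NOT x1)) OR NOT x3   [De Morgan]
= ((NOT x2 OR x1) AND (x2 OR NOT x1)) OR NOT x3   [double negation]
= (NOT x2 AND x2) OR (NOT x2 AND NOT x1) OR (x1 AND x2) OR (x1 AND NOT x1) OR NOT x3   [distribute AND over OR]
= (NOT x2 AND NOT x1) OR (x1 AND x2) OR NOT x3   [simplify]

(NOT x2 AND NOT x1) OR (x1 AND x2) OR NOT x3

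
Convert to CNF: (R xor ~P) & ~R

(R xor ~P) & ~R
⇔ (R | ~P) & ~(R & ~P) & ~R   (expand xor)
⇔ (R | ~P) & (~R | ~~P) & ~R   (De Morgan)
⇔ (R | ~P) & (~R | P) & ~R   (double negation)
⇔ (R | ~P) & ~R   (simplify)

(R | ~P) & ~R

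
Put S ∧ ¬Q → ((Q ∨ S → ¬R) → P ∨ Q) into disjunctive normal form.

S ∧ ¬Q → ((Q ∨ S → ¬R) → P ∨ Q)
⇔ ¬(S ∧ ¬Q) ∨ ((Q ∨ S → ¬R) → P ∨ Q)   — eliminate →
⇔ ¬(S ∧ ¬Q) ∨ ¬(Q ∨ S → ¬R) ∨ P ∨ Q   — eliminate →
⇔ ¬(S ∧ ¬Q) ∨ ¬(¬(Q ∨ S) ∨ ¬R) ∨ P ∨ Q   — eliminate →
⇔ ¬S ∨ ¬¬Q ∨ ¬(¬(Q ∨ S) ∨ ¬R) ∨ P ∨ Q   — De Morgan
⇔ ¬S ∨ Q ∨ ¬(¬(Q ∨ S) ∨ ¬R) ∨ P ∨ Q   — double negation
⇔ ¬S ∨ Q ∨ ¬¬(Q ∨ S) ∧ ¬¬R ∨ P ∨ Q   — De Morgan
⇔ ¬S ∨ Q ∨ (Q ∨ S) ∧ ¬¬R ∨ P ∨ Q   — double negation
⇔ ¬S ∨ Q ∨ (Q ∨ S) ∧ R ∨ P ∨ Q   — double negation
⇔ ¬S ∨ Q ∨ Q ∧ R ∨ S ∧ R ∨ P ∨ Q   — distribute ∧ over ∨
⇔ ¬S ∨ Q ∨ S ∧ R ∨ P   — simplify

¬S ∨ Q ∨ S ∧ R ∨ P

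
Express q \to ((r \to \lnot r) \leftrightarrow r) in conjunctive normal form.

(\lnot q \lor r) \land (\lnot q \lor \lnot r)

q \to ((r \to \lnot r) \leftrightarrow r)
= \lnot q \lor ((r \to \lnot r) \leftrightarrow r)   [eliminate \to]
= \lnot q \lor (((r \to \lnot r) \to r) \land (r \to (r \to \lnot r)))   [eliminate \leftrightarrow]
= \lnot q \lor ((\lnot (r \to \lnot r) \lor r) \land (r \to (r \to \lnot r)))   [eliminate \to]
= \lnot q \lor ((\lnot (\lnot r \lor \lnot r) \lor r) \land (r \to (r \to \lnot r)))   [eliminate \to]
= \lnot q \lor ((\lnot (\lnot r \lor \lnot r) \lor r) \land (\lnot r \lor (r \to \lnot r)))   [eliminate \to]
= \lnot q \lor ((\lnot (\lnot r \lor \lnot r) \lor r) \land (\lnot r \lor \lnot r \lor \lnot r))   [eliminate \to]
= \lnot q \lor (((\lnot \lnot r \land \lnot \lnot r) \lor r) \land (\lnot r \lor \lnot r \lor \lnot r))   [De Morgan]
= \lnot q \lor (((r \land \lnot \lnot r) \lor r) \land (\lnot r \lor \lnot r \lor \lnot r))   [double negation]
= \lnot q \lor (((r \land r) \lor r) \land (\lnot r \lor \lnot r \lor \lnot r))   [double negation]
= (\lnot q \lor r \lor r) \land (\lnot q \lor r \lor r) \land (\lnot q \lor \lnot r \lor \lnot r \lor \lnot r)   [distribute \lor over \land]
= (\lnot q \lor r) \land (\lnot q \lor \lnot r)   [simplify]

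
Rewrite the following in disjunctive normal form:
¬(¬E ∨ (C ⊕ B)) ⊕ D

¬(¬E ∨ (C ⊕ B)) ⊕ D
≡ (¬(¬E ∨ (C ⊕ B)) ∧ ¬D) ∨ (¬¬(¬E ∨ (C ⊕ B)) ∧ D)
≡ (¬(¬E ∨ (C ∧ ¬B) ∨ (¬C ∧ B)) ∧ ¬D) ∨ (¬¬(¬E ∨ (C ⊕ B)) ∧ D)
≡ (¬(¬E ∨ (C ∧ ¬B) ∨ (¬C ∧ B)) ∧ ¬D) ∨ (¬¬(¬E ∨ (C ∧ ¬B) ∨ (¬C ∧ B)) ∧ D)
≡ (¬¬E ∧ ¬(C ∧ ¬B) ∧ ¬(¬C ∧ B) ∧ ¬D) ∨ (¬¬(¬E ∨ (C ∧ ¬B) ∨ (¬C ∧ B)) ∧ D)
≡ (E ∧ ¬(C ∧ ¬B) ∧ ¬(¬C ∧ B) ∧ ¬D) ∨ (¬¬(¬E ∨ (C ∧ ¬B) ∨ (¬C ∧ B)) ∧ D)
≡ (E ∧ (¬C ∨ ¬¬B) ∧ ¬(¬C ∧ B) ∧ ¬D) ∨ (¬¬(¬E ∨ (C ∧ ¬B) ∨ (¬C ∧ B)) ∧ D)
≡ (E ∧ (¬C ∨ B) ∧ ¬(¬C ∧ B) ∧ ¬D) ∨ (¬¬(¬E ∨ (C ∧ ¬B) ∨ (¬C ∧ B)) ∧ D)
≡ (E ∧ (¬C ∨ B) ∧ (¬¬C ∨ ¬B) ∧ ¬D) ∨ (¬¬(¬E ∨ (C ∧ ¬B) ∨ (¬C ∧ B)) ∧ D)
≡ (E ∧ (¬C ∨ B) ∧ (C ∨ ¬B) ∧ ¬D) ∨ (¬¬(¬E ∨ (C ∧ ¬B) ∨ (¬C ∧ B)) ∧ D)
≡ (E ∧ (¬C ∨ B) ∧ (C ∨ ¬B) ∧ ¬D) ∨ ((¬E ∨ (C ∧ ¬B) ∨ (¬C ∧ B)) ∧ D)
≡ (E ∧ ¬C ∧ C ∧ ¬D) ∨ (E ∧ ¬C ∧ ¬B ∧ ¬D) ∨ (E ∧ B ∧ C ∧ ¬D) ∨ (E ∧ B ∧ ¬B ∧ ¬D) ∨ (¬E ∧ D) ∨ (C ∧ ¬B ∧ D) ∨ (¬C ∧ B ∧ D)
≡ (E ∧ ¬C ∧ ¬B ∧ ¬D) ∨ (E ∧ B ∧ C ∧ ¬D) ∨ (¬E ∧ D) ∨ (C ∧ ¬B ∧ D) ∨ (¬C ∧ B ∧ D)

(E ∧ ¬C ∧ ¬B ∧ ¬D) ∨ (E ∧ B ∧ C ∧ ¬D) ∨ (¬E ∧ D) ∨ (C ∧ ¬B ∧ D) ∨ (¬C ∧ B ∧ D)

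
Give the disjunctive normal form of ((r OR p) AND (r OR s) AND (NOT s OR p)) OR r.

(p AND s) OR r

((r OR p) AND (r OR s) AND (NOT s OR p)) OR r
≡ (r AND r AND NOT s) OR (r AND r AND p) OR (r AND s AND NOT s) OR (r AND s AND p) OR (p AND r AND NOT s) OR (p AND r AND p) OR (p AND s AND NOT s) OR (p AND s AND p) OR r
≡ (p AND s) OR r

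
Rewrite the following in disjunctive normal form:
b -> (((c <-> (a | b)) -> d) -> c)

~b | c

b -> (((c <-> (a | b)) -> d) -> c)
⇔ ~b | (((c <-> (a | b)) -> d) -> c)   (eliminate ->)
⇔ ~b | ~((c <-> (a | b)) -> d) | c   (eliminate ->)
⇔ ~b | ~(~(c <-> (a | b)) | d) | c   (eliminate ->)
⇔ ~b | ~(~((c -> (a | b)) & ((a | b) -> c)) | d) | c   (eliminate <->)
⇔ ~b | ~(~((~c | a | b) & ((a | b) -> c)) | d) | c   (eliminate ->)
⇔ ~b | ~(~((~c | a | b) & (~(a | b) | c)) | d) | c   (eliminate ->)
⇔ ~b | (~~((~c | a | b) & (~(a | b) | c)) & ~d) | c   (De Morgan)
⇔ ~b | ((~c | a | b) & (~(a | b) | c) & ~d) | c   (double negation)
⇔ ~b | ((~c | a | b) & ((~a & ~b) | c) & ~d) | c   (De Morgan)
⇔ ~b | (~c & ~a & ~b & ~d) | (~c & c & ~d) | (a & ~a & ~b & ~d) | (a & c & ~d) | (b & ~a & ~b & ~d) | (b & c & ~d) | c   (distribute & over |)
⇔ ~b | c   (simplify)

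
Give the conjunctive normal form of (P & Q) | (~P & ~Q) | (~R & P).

(P & Q) | (~P & ~Q) | (~R & P)
= (P | ~P | ~R) & (P | ~P | P) & (P | ~Q | ~R) & (P | ~Q | P) & (Q | ~P | ~R) & (Q | ~P | P) & (Q | ~Q | ~R) & (Q | ~Q | P)   [distribute | over &]
= (P | ~Q) & (Q | ~P | ~R)   [simplify]

(P | ~Q) & (Q | ~P | ~R)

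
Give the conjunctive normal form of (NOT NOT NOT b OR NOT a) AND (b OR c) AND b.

(NOT NOT NOT b OR NOT a) AND (b OR c) AND b
⇔ (NOT b OR NOT a) AND (b OR c) AND b   [double negation]
⇔ (NOT b OR NOT a) AND b   [simplify]

(NOT b OR NOT a) AND b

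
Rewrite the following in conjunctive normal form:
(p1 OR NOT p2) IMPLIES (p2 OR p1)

(p1 OR NOT p2) IMPLIES (p2 OR p1)
⇔ NOT (p1 OR NOT p2) OR p2 OR p1   — eliminate IMPLIES
⇔ (NOT p1 AND NOT NOT p2) OR p2 OR p1   — De Morgan
⇔ (NOT p1 AND p2) OR p2 OR p1   — double negation
⇔ (NOT p1 OR p2 OR p1) AND (p2 OR p2 OR p1)   — distribute OR over AND
⇔ p2 OR p1   — simplify

p2 OR p1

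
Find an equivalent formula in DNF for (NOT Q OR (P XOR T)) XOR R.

(NOT Q OR (P XOR T)) XOR R
≡ ((NOT Q OR (P XOR T)) AND NOT R) OR (NOT (NOT Q OR (P XOR T)) AND R)   (expand XOR)
≡ ((NOT Q OR (P AND NOT T) OR (NOT P AND T)) AND NOT R) OR (NOT (NOT Q OR (P XOR T)) AND R)   (expand XOR)
≡ ((NOT Q OR (P AND NOT T) OR (NOT P AND T)) AND NOT R) OR (NOT (NOT Q OR (P AND NOT T) OR (NOT P AND T)) AND R)   (expand XOR)
≡ ((NOT Q OR (P AND NOT T) OR (NOT P AND T)) AND NOT R) OR (NOT NOT Q AND NOT (P AND NOT T) AND NOT (NOT P AND T) AND R)   (De Morgan)
≡ ((NOT Q OR (P AND NOT T) OR (NOT P AND T)) AND NOT R) OR (Q AND NOT (P AND NOT T) AND NOT (NOT P AND T) AND R)   (double negation)
≡ ((NOT Q OR (P AND NOT T) OR (NOT P AND T)) AND NOT R) OR (Q AND (NOT P OR NOT NOT T) AND NOT (NOT P AND T) AND R)   (De Morgan)
≡ ((NOT Q OR (P AND NOT T) OR (NOT P AND T)) AND NOT R) OR (Q AND (NOT P OR T) AND NOT (NOT P AND T) AND R)   (double negation)
≡ ((NOT Q OR (P AND NOT T) OR (NOT P AND T)) AND NOT R) OR (Q AND (NOT P OR T) AND (NOT NOT P OR NOT T) AND R)   (De Morgan)
≡ ((NOT Q OR (P AND NOT T) OR (NOT P AND T)) AND NOT R) OR (Q AND (NOT P OR T) AND (P OR NOT T) AND R)   (double negation)
≡ (NOT Q AND NOT R) OR (P AND NOT T AND NOT R) OR (NOT P AND T AND NOT R) OR (Q AND NOT P AND P AND R) OR (Q AND NOT P AND NOT T AND R) OR (Q AND T AND P AND R) OR (Q AND T AND NOT T AND R)   (distribute AND over OR)
≡ (NOT Q AND NOT R) OR (P AND NOT T AND NOT R) OR (NOT P AND T AND NOT R) OR (Q AND NOT P AND NOT T AND R) OR (Q AND T AND P AND R)   (simplify)

(NOT Q AND NOT R) OR (P AND NOT T AND NOT R) OR (NOT P AND T AND NOT R) OR (Q AND NOT P AND NOT T AND R) OR (Q AND T AND P AND R)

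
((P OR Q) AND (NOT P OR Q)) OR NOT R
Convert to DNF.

Q OR NOT R

((P OR Q) AND (NOT P OR Q)) OR NOT R
≡ (P AND NOT P) OR (P AND Q) OR (Q AND NOT P) OR (Q AND Q) OR NOT R   [distribute AND over OR]
≡ Q OR NOT R   [simplify]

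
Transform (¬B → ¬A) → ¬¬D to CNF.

(¬B ∨ D) ∧ (A ∨ D)

(¬B → ¬A) → ¬¬D
≡ ¬(¬B → ¬A) ∨ ¬¬D   [eliminate →]
≡ ¬(¬¬B ∨ ¬A) ∨ ¬¬D   [eliminate →]
≡ (¬¬¬B ∧ ¬¬A) ∨ ¬¬D   [De Morgan]
≡ (¬B ∧ ¬¬A) ∨ ¬¬D   [double negation]
≡ (¬B ∧ A) ∨ ¬¬D   [double negation]
≡ (¬B ∧ A) ∨ D   [double negation]
≡ (¬B ∨ D) ∧ (A ∨ D)   [distribute ∨ over ∧]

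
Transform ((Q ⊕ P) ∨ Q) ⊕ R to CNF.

(Q ∨ P ∨ R) ∧ (¬P ∨ Q ∨ ¬R) ∧ (¬Q ∨ ¬R)

((Q ⊕ P) ∨ Q) ⊕ R
⇔ ((Q ⊕ P) ∨ Q ∨ R) ∧ ¬(((Q ⊕ P) ∨ Q) ∧ R)
⇔ (((Q ∨ P) ∧ ¬(Q ∧ P)) ∨ Q ∨ R) ∧ ¬(((Q ⊕ P) ∨ Q) ∧ R)
⇔ (((Q ∨ P) ∧ ¬(Q ∧ P)) ∨ Q ∨ R) ∧ ¬((((Q ∨ P) ∧ ¬(Q ∧ P)) ∨ Q) ∧ R)
⇔ (((Q ∨ P) ∧ (¬Q ∨ ¬P)) ∨ Q ∨ R) ∧ ¬((((Q ∨ P) ∧ ¬(Q ∧ P)) ∨ Q) ∧ R)
⇔ (((Q ∨ P) ∧ (¬Q ∨ ¬P)) ∨ Q ∨ R) ∧ (¬(((Q ∨ P) ∧ ¬(Q ∧ P)) ∨ Q) ∨ ¬R)
⇔ (((Q ∨ P) ∧ (¬Q ∨ ¬P)) ∨ Q ∨ R) ∧ ((¬((Q ∨ P) ∧ ¬(Q ∧ P)) ∧ ¬Q) ∨ ¬R)
⇔ (((Q ∨ P) ∧ (¬Q ∨ ¬P)) ∨ Q ∨ R) ∧ (((¬(Q ∨ P) ∨ ¬¬(Q ∧ P)) ∧ ¬Q) ∨ ¬R)
⇔ (((Q ∨ P) ∧ (¬Q ∨ ¬P)) ∨ Q ∨ R) ∧ ((((¬Q ∧ ¬P) ∨ ¬¬(Q ∧ P)) ∧ ¬Q) ∨ ¬R)
⇔ (((Q ∨ P) ∧ (¬Q ∨ ¬P)) ∨ Q ∨ R) ∧ ((((¬Q ∧ ¬P) ∨ (Q ∧ P)) ∧ ¬Q) ∨ ¬R)
⇔ (Q ∨ P ∨ Q ∨ R) ∧ (¬Q ∨ ¬P ∨ Q ∨ R) ∧ (¬Q ∨ Q ∨ ¬R) ∧ (¬Q ∨ P ∨ ¬R) ∧ (¬P ∨ Q ∨ ¬R) ∧ (¬P ∨ P ∨ ¬R) ∧ (¬Q ∨ ¬R)
⇔ (Q ∨ P ∨ R) ∧ (¬P ∨ Q ∨ ¬R) ∧ (¬Q ∨ ¬R)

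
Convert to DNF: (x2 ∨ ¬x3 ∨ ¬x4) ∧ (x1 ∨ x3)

(x2 ∨ ¬x3 ∨ ¬x4) ∧ (x1 ∨ x3)
⇔ x2 ∧ x1 ∨ x2 ∧ x3 ∨ ¬x3 ∧ x1 ∨ ¬x3 ∧ x3 ∨ ¬x4 ∧ x1 ∨ ¬x4 ∧ x3   [distribute ∧ over ∨]
⇔ x2 ∧ x1 ∨ x2 ∧ x3 ∨ ¬x3 ∧ x1 ∨ ¬x4 ∧ x1 ∨ ¬x4 ∧ x3   [simplify]

x2 ∧ x1 ∨ x2 ∧ x3 ∨ ¬x3 ∧ x1 ∨ ¬x4 ∧ x1 ∨ ¬x4 ∧ x3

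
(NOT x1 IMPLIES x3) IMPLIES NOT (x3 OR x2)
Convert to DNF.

(NOT x1 IMPLIES x3) IMPLIES NOT (x3 OR x2)
= NOT (NOT x1 IMPLIES x3) OR NOT (x3 OR x2)   (eliminate IMPLIES)
= NOT (NOT NOT x1 OR x3) OR NOT (x3 OR x2)   (eliminate IMPLIES)
= (NOT NOT NOT x1 AND NOT x3) OR NOT (x3 OR x2)   (De Morgan)
= (NOT x1 AND NOT x3) OR NOT (x3 OR x2)   (double negation)
= (NOT x1 AND NOT x3) OR (NOT x3 AND NOT x2)   (De Morgan)

(NOT x1 AND NOT x3) OR (NOT x3 AND NOT x2)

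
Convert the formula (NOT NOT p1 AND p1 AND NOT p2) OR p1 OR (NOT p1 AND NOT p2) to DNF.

(NOT NOT p1 AND p1 AND NOT p2) OR p1 OR (NOT p1 AND NOT p2)
≡ (p1 AND p1 AND NOT p2) OR p1 OR (NOT p1 AND NOT p2)   [double negation]
≡ p1 OR (NOT p1 AND NOT p2)   [simplify]

p1 OR (NOT p1 AND NOT p2)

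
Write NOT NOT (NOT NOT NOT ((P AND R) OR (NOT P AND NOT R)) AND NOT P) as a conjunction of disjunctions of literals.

NOT NOT (NOT NOT NOT ((P AND R) OR (NOT P AND NOT R)) AND NOT P)
= NOT NOT NOT ((P AND R) OR (NOT P AND NOT R)) AND NOT P   — double negation
= NOT ((P AND R) OR (NOT P AND NOT R)) AND NOT P   — double negation
= NOT (P AND R) AND NOT (NOT P AND NOT R) AND NOT P   — De Morgan
= (NOT P OR NOT R) AND NOT (NOT P AND NOT R) AND NOT P   — De Morgan
= (NOT P OR NOT R) AND (NOT NOT P OR NOT NOT R) AND NOT P   — De Morgan
= (NOT P OR NOT R) AND (P OR NOT NOT R) AND NOT P   — double negation
= (NOT P OR NOT R) AND (P OR R) AND NOT P   — double negation
= (P OR R) AND NOT P   — simplify

(P OR R) AND NOT P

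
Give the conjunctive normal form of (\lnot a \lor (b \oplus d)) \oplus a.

(\lnot b \lor d \lor \lnot a) \land (\lnot d \lor b \lor \lnot a)

(\lnot a \lor (b \oplus d)) \oplus a
≡ (\lnot a \lor (b \oplus d) \lor a) \land \lnot ((\lnot a \lor (b \oplus d)) \land a)   — expand \oplus
≡ (\lnot a \lor (b \lor d) \land \lnot (b \land d) \lor a) \land \lnot ((\lnot a \lor (b \oplus d)) \land a)   — expand \oplus
≡ (\lnot a \lor (b \lor d) \land \lnot (b \land d) \lor a) \land \lnot ((\lnot a \lor (b \lor d) \land \lnot (b \land d)) \land a)   — expand \oplus
≡ (\lnot a \lor (b \lor d) \land (\lnot b \lor \lnot d) \lor a) \land \lnot ((\lnot a \lor (b \lor d) \land \lnot (b \land d)) \land a)   — De Morgan
≡ (\lnot a \lor (b \lor d) \land (\lnot b \lor \lnot d) \lor a) \land (\lnot (\lnot a \lor (b \lor d) \land \lnot (b \land d)) \lor \lnot a)   — De Morgan
≡ (\lnot a \lor (b \lor d) \land (\lnot b \lor \lnot d) \lor a) \land (\lnot \lnot a \land \lnot ((b \lor d) \land \lnot (b \land d)) \lor \lnot a)   — De Morgan
≡ (\lnot a \lor (b \lor d) \land (\lnot b \lor \lnot d) \lor a) \land (a \land \lnot ((b \lor d) \land \lnot (b \land d)) \lor \lnot a)   — double negation
≡ (\lnot a \lor (b \lor d) \land (\lnot b \lor \lnot d) \lor a) \land (a \land (\lnot (b \lor d) \lor \lnot \lnot (b \land d)) \lor \lnot a)   — De Morgan
≡ (\lnot a \lor (b \lor d) \land (\lnot b \lor \lnot d) \lor a) \land (a \land (\lnot b \land \lnot d \lor \lnot \lnot (b \land d)) \lor \lnot a)   — De Morgan
≡ (\lnot a \lor (b \lor d) \land (\lnot b \lor \lnot d) \lor a) \land (a \land (\lnot b \land \lnot d \lor b \land d) \lor \lnot a)   — double negation
≡ (\lnot a \lor b \lor d \lor a) \land (\lnot a \lor \lnot b \lor \lnot d \lor a) \land (a \lor \lnot a) \land (\lnot b \lor b \lor \lnot a) \land (\lnot b \lor d \lor \lnot a) \land (\lnot d \lor b \lor \lnot a) \land (\lnot d \lor d \lor \lnot a)   — distribute \lor over \land
≡ (\lnot b \lor d \lor \lnot a) \land (\lnot d \lor b \lor \lnot a)   — simplify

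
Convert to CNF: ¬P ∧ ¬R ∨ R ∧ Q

¬P ∧ ¬R ∨ R ∧ Q
≡ (¬P ∨ R) ∧ (¬P ∨ Q) ∧ (¬R ∨ R) ∧ (¬R ∨ Q)   (distribute ∨ over ∧)
≡ (¬P ∨ R) ∧ (¬P ∨ Q) ∧ (¬R ∨ Q)   (simplify)

(¬P ∨ R) ∧ (¬P ∨ Q) ∧ (¬R ∨ Q)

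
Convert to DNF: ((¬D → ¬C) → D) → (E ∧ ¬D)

(¬C ∧ ¬D) ∨ (E ∧ ¬D)

((¬D → ¬C) → D) → (E ∧ ¬D)
= ¬((¬D → ¬C) → D) ∨ (E ∧ ¬D)
= ¬(¬(¬D → ¬C) ∨ D) ∨ (E ∧ ¬D)
= ¬(¬(¬¬D ∨ ¬C) ∨ D) ∨ (E ∧ ¬D)
= (¬¬(¬¬D ∨ ¬C) ∧ ¬D) ∨ (E ∧ ¬D)
= ((¬¬D ∨ ¬C) ∧ ¬D) ∨ (E ∧ ¬D)
= ((D ∨ ¬C) ∧ ¬D) ∨ (E ∧ ¬D)
= (D ∧ ¬D) ∨ (¬C ∧ ¬D) ∨ (E ∧ ¬D)
= (¬C ∧ ¬D) ∨ (E ∧ ¬D)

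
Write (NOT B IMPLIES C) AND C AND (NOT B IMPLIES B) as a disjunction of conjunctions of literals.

(NOT B IMPLIES C) AND C AND (NOT B IMPLIES B)
≡ (NOT NOT B OR C) AND C AND (NOT B IMPLIES B)   [eliminate IMPLIES]
≡ (NOT NOT B OR C) AND C AND (NOT NOT B OR B)   [eliminate IMPLIES]
≡ (B OR C) AND C AND (NOT NOT B OR B)   [double negation]
≡ (B OR C) AND C AND (B OR B)   [double negation]
≡ (B AND C AND B) OR (B AND C AND B) OR (C AND C AND B) OR (C AND C AND B)   [distribute AND over OR]
≡ B AND C   [simplify]

B AND C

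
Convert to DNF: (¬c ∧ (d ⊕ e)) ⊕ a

(¬c ∧ d ∧ ¬e ∧ ¬a) ∨ (¬c ∧ ¬d ∧ e ∧ ¬a) ∨ (c ∧ a) ∨ (¬d ∧ ¬e ∧ a) ∨ (e ∧ d ∧ a)

(¬c ∧ (d ⊕ e)) ⊕ a
≡ (¬c ∧ (d ⊕ e) ∧ ¬a) ∨ (¬(¬c ∧ (d ⊕ e)) ∧ a)
≡ (¬c ∧ ((d ∧ ¬e) ∨ (¬d ∧ e)) ∧ ¬a) ∨ (¬(¬c ∧ (d ⊕ e)) ∧ a)
≡ (¬c ∧ ((d ∧ ¬e) ∨ (¬d ∧ e)) ∧ ¬a) ∨ (¬(¬c ∧ ((d ∧ ¬e) ∨ (¬d ∧ e))) ∧ a)
≡ (¬c ∧ ((d ∧ ¬e) ∨ (¬d ∧ e)) ∧ ¬a) ∨ ((¬¬c ∨ ¬((d ∧ ¬e) ∨ (¬d ∧ e))) ∧ a)
≡ (¬c ∧ ((d ∧ ¬e) ∨ (¬d ∧ e)) ∧ ¬a) ∨ ((c ∨ ¬((d ∧ ¬e) ∨ (¬d ∧ e))) ∧ a)
≡ (¬c ∧ ((d ∧ ¬e) ∨ (¬d ∧ e)) ∧ ¬a) ∨ ((c ∨ (¬(d ∧ ¬e) ∧ ¬(¬d ∧ e))) ∧ a)
≡ (¬c ∧ ((d ∧ ¬e) ∨ (¬d ∧ e)) ∧ ¬a) ∨ ((c ∨ ((¬d ∨ ¬¬e) ∧ ¬(¬d ∧ e))) ∧ a)
≡ (¬c ∧ ((d ∧ ¬e) ∨ (¬d ∧ e)) ∧ ¬a) ∨ ((c ∨ ((¬d ∨ e) ∧ ¬(¬d ∧ e))) ∧ a)
≡ (¬c ∧ ((d ∧ ¬e) ∨ (¬d ∧ e)) ∧ ¬a) ∨ ((c ∨ ((¬d ∨ e) ∧ (¬¬d ∨ ¬e))) ∧ a)
≡ (¬c ∧ ((d ∧ ¬e) ∨ (¬d ∧ e)) ∧ ¬a) ∨ ((c ∨ ((¬d ∨ e) ∧ (d ∨ ¬e))) ∧ a)
≡ (¬c ∧ d ∧ ¬e ∧ ¬a) ∨ (¬c ∧ ¬d ∧ e ∧ ¬a) ∨ (c ∧ a) ∨ (¬d ∧ d ∧ a) ∨ (¬d ∧ ¬e ∧ a) ∨ (e ∧ d ∧ a) ∨ (e ∧ ¬e ∧ a)
≡ (¬c ∧ d ∧ ¬e ∧ ¬a) ∨ (¬c ∧ ¬d ∧ e ∧ ¬a) ∨ (c ∧ a) ∨ (¬d ∧ ¬e ∧ a) ∨ (e ∧ d ∧ a)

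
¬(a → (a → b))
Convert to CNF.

a ∧ ¬b

¬(a → (a → b))
= ¬(¬a ∨ (a → b))   (eliminate →)
= ¬(¬a ∨ ¬a ∨ b)   (eliminate →)
= ¬¬a ∧ ¬¬a ∧ ¬b   (De Morgan)
= a ∧ ¬¬a ∧ ¬b   (double negation)
= a ∧ a ∧ ¬b   (double negation)
= a ∧ ¬b   (simplify)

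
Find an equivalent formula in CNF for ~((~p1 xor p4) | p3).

(p1 | p4) & (~p4 | ~p1) & ~p3

~((~p1 xor p4) | p3)
= ~(((~p1 | p4) & ~(~p1 & p4)) | p3)
= ~((~p1 | p4) & ~(~p1 & p4)) & ~p3
= (~(~p1 | p4) | ~~(~p1 & p4)) & ~p3
= ((~~p1 & ~p4) | ~~(~p1 & p4)) & ~p3
= ((p1 & ~p4) | ~~(~p1 & p4)) & ~p3
= ((p1 & ~p4) | (~p1 & p4)) & ~p3
= (p1 | ~p1) & (p1 | p4) & (~p4 | ~p1) & (~p4 | p4) & ~p3
= (p1 | p4) & (~p4 | ~p1) & ~p3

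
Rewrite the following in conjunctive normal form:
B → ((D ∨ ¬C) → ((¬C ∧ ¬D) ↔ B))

¬B ∨ ¬D

B → ((D ∨ ¬C) → ((¬C ∧ ¬D) ↔ B))
≡ ¬B ∨ ((D ∨ ¬C) → ((¬C ∧ ¬D) ↔ B))   — eliminate →
≡ ¬B ∨ ¬(D ∨ ¬C) ∨ ((¬C ∧ ¬D) ↔ B)   — eliminate →
≡ ¬B ∨ ¬(D ∨ ¬C) ∨ (((¬C ∧ ¬D) → B) ∧ (B → (¬C ∧ ¬D)))   — eliminate ↔
≡ ¬B ∨ ¬(D ∨ ¬C) ∨ ((¬(¬C ∧ ¬D) ∨ B) ∧ (B → (¬C ∧ ¬D)))   — eliminate →
≡ ¬B ∨ ¬(D ∨ ¬C) ∨ ((¬(¬C ∧ ¬D) ∨ B) ∧ (¬B ∨ (¬C ∧ ¬D)))   — eliminate →
≡ ¬B ∨ (¬D ∧ ¬¬C) ∨ ((¬(¬C ∧ ¬D) ∨ B) ∧ (¬B ∨ (¬C ∧ ¬D)))   — De Morgan
≡ ¬B ∨ (¬D ∧ C) ∨ ((¬(¬C ∧ ¬D) ∨ B) ∧ (¬B ∨ (¬C ∧ ¬D)))   — double negation
≡ ¬B ∨ (¬D ∧ C) ∨ ((¬¬C ∨ ¬¬D ∨ B) ∧ (¬B ∨ (¬C ∧ ¬D)))   — De Morgan
≡ ¬B ∨ (¬D ∧ C) ∨ ((C ∨ ¬¬D ∨ B) ∧ (¬B ∨ (¬C ∧ ¬D)))   — double negation
≡ ¬B ∨ (¬D ∧ C) ∨ ((C ∨ D ∨ B) ∧ (¬B ∨ (¬C ∧ ¬D)))   — double negation
≡ (¬B ∨ ¬D ∨ C ∨ D ∨ B) ∧ (¬B ∨ ¬D ∨ ¬B ∨ ¬C) ∧ (¬B ∨ ¬D ∨ ¬B ∨ ¬D) ∧ (¬B ∨ C ∨ C ∨ D ∨ B) ∧ (¬B ∨ C ∨ ¬B ∨ ¬C) ∧ (¬B ∨ C ∨ ¬B ∨ ¬D)   — distribute ∨ over ∧
≡ ¬B ∨ ¬D   — simplify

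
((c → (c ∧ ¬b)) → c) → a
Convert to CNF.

¬c ∨ a

((c → (c ∧ ¬b)) → c) → a
= ¬((c → (c ∧ ¬b)) → c) ∨ a   [eliminate →]
= ¬(¬(c → (c ∧ ¬b)) ∨ c) ∨ a   [eliminate →]
= ¬(¬(¬c ∨ (c ∧ ¬b)) ∨ c) ∨ a   [eliminate →]
= (¬¬(¬c ∨ (c ∧ ¬b)) ∧ ¬c) ∨ a   [De Morgan]
= ((¬c ∨ (c ∧ ¬b)) ∧ ¬c) ∨ a   [double negation]
= (¬c ∨ c ∨ a) ∧ (¬c ∨ ¬b ∨ a) ∧ (¬c ∨ a)   [distribute ∨ over ∧]
= ¬c ∨ a   [simplify]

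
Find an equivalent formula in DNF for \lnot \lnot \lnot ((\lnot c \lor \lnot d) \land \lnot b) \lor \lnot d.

\lnot \lnot \lnot ((\lnot c \lor \lnot d) \land \lnot b) \lor \lnot d
= \lnot ((\lnot c \lor \lnot d) \land \lnot b) \lor \lnot d   (double negation)
= \lnot (\lnot c \lor \lnot d) \lor \lnot \lnot b \lor \lnot d   (De Morgan)
= (\lnot \lnot c \land \lnot \lnot d) \lor \lnot \lnot b \lor \lnot d   (De Morgan)
= (c \land \lnot \lnot d) \lor \lnot \lnot b \lor \lnot d   (double negation)
= (c \land d) \lor \lnot \lnot b \lor \lnot d   (double negation)
= (c \land d) \lor b \lor \lnot d   (double negation)

(c \land d) \lor b \lor \lnot d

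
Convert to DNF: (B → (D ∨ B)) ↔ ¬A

(B → (D ∨ B)) ↔ ¬A
≡ ((B → (D ∨ B)) → ¬A) ∧ (¬A → (B → (D ∨ B)))   — eliminate ↔
≡ (¬(B → (D ∨ B)) ∨ ¬A) ∧ (¬A → (B → (D ∨ B)))   — eliminate →
≡ (¬(¬B ∨ D ∨ B) ∨ ¬A) ∧ (¬A → (B → (D ∨ B)))   — eliminate →
≡ (¬(¬B ∨ D ∨ B) ∨ ¬A) ∧ (¬¬A ∨ (B → (D ∨ B)))   — eliminate →
≡ (¬(¬B ∨ D ∨ B) ∨ ¬A) ∧ (¬¬A ∨ ¬B ∨ D ∨ B)   — eliminate →
≡ ((¬¬B ∧ ¬D ∧ ¬B) ∨ ¬A) ∧ (¬¬A ∨ ¬B ∨ D ∨ B)   — De Morgan
≡ ((B ∧ ¬D ∧ ¬B) ∨ ¬A) ∧ (¬¬A ∨ ¬B ∨ D ∨ B)   — double negation
≡ ((B ∧ ¬D ∧ ¬B) ∨ ¬A) ∧ (A ∨ ¬B ∨ D ∨ B)   — double negation
≡ (B ∧ ¬D ∧ ¬B ∧ A) ∨ (B ∧ ¬D ∧ ¬B ∧ ¬B) ∨ (B ∧ ¬D ∧ ¬B ∧ D) ∨ (B ∧ ¬D ∧ ¬B ∧ B) ∨ (¬A ∧ A) ∨ (¬A ∧ ¬B) ∨ (¬A ∧ D) ∨ (¬A ∧ B)   — distribute ∧ over ∨
≡ (¬A ∧ ¬B) ∨ (¬A ∧ D) ∨ (¬A ∧ B)   — simplify

(¬A ∧ ¬B) ∨ (¬A ∧ D) ∨ (¬A ∧ B)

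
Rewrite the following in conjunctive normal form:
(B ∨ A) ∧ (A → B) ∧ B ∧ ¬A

B ∧ ¬A

(B ∨ A) ∧ (A → B) ∧ B ∧ ¬A
≡ (B ∨ A) ∧ (¬A ∨ B) ∧ B ∧ ¬A   [eliminate →]
≡ B ∧ ¬A   [simplify]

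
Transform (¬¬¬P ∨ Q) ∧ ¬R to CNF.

(¬P ∨ Q) ∧ ¬R

(¬¬¬P ∨ Q) ∧ ¬R
⇔ (¬P ∨ Q) ∧ ¬R   [double negation]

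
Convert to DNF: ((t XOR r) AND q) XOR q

((t XOR r) AND q) XOR q
⇔ ((t XOR r) AND q AND NOT q) OR (NOT ((t XOR r) AND q) AND q)   [expand XOR]
⇔ (((t AND NOT r) OR (NOT t AND r)) AND q AND NOT q) OR (NOT ((t XOR r) AND q) AND q)   [expand XOR]
⇔ (((t AND NOT r) OR (NOT t AND r)) AND q AND NOT q) OR (NOT (((t AND NOT r) OR (NOT t AND r)) AND q) AND q)   [expand XOR]
⇔ (((t AND NOT r) OR (NOT t AND r)) AND q AND NOT q) OR ((NOT ((t AND NOT r) OR (NOT t AND r)) OR NOT q) AND q)   [De Morgan]
⇔ (((t AND NOT r) OR (NOT t AND r)) AND q AND NOT q) OR (((NOT (t AND NOT r) AND NOT (NOT t AND r)) OR NOT q) AND q)   [De Morgan]
⇔ (((t AND NOT r) OR (NOT t AND r)) AND q AND NOT q) OR ((((NOT t OR NOT NOT r) AND NOT (NOT t AND r)) OR NOT q) AND q)   [De Morgan]
⇔ (((t AND NOT r) OR (NOT t AND r)) AND q AND NOT q) OR ((((NOT t OR r) AND NOT (NOT t AND r)) OR NOT q) AND q)   [double negation]
⇔ (((t AND NOT r) OR (NOT t AND r)) AND q AND NOT q) OR ((((NOT t OR r) AND (NOT NOT t OR NOT r)) OR NOT q) AND q)   [De Morgan]
⇔ (((t AND NOT r) OR (NOT t AND r)) AND q AND NOT q) OR ((((NOT t OR r) AND (t OR NOT r)) OR NOT q) AND q)   [double negation]
⇔ (t AND NOT r AND q AND NOT q) OR (NOT t AND r AND q AND NOT q) OR (NOT t AND t AND q) OR (NOT t AND NOT r AND q) OR (r AND t AND q) OR (r AND NOT r AND q) OR (NOT q AND q)   [distribute AND over OR]
⇔ (NOT t AND NOT r AND q) OR (r AND t AND q)   [simplify]

(NOT t AND NOT r AND q) OR (r AND t AND q)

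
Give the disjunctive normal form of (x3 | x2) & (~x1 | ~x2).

(x3 & ~x1) | (x3 & ~x2) | (x2 & ~x1)

(x3 | x2) & (~x1 | ~x2)
≡ (x3 & ~x1) | (x3 & ~x2) | (x2 & ~x1) | (x2 & ~x2)   [distribute & over |]
≡ (x3 & ~x1) | (x3 & ~x2) | (x2 & ~x1)   [simplify]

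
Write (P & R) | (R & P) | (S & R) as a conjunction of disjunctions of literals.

(P & R) | (R & P) | (S & R)
≡ (P | R | S) & (P | R | R) & (P | P | S) & (P | P | R) & (R | R | S) & (R | R | R) & (R | P | S) & (R | P | R)   (distribute | over &)
≡ (P | S) & R   (simplify)

(P | S) & R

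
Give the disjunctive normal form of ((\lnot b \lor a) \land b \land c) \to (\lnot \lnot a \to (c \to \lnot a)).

((\lnot b \lor a) \land b \land c) \to (\lnot \lnot a \to (c \to \lnot a))
≡ \lnot ((\lnot b \lor a) \land b \land c) \lor (\lnot \lnot a \to (c \to \lnot a))   [eliminate \to]
≡ \lnot ((\lnot b \lor a) \land b \land c) \lor \lnot \lnot \lnot a \lor (c \to \lnot a)   [eliminate \to]
≡ \lnot ((\lnot b \lor a) \land b \land c) \lor \lnot \lnot \lnot a \lor \lnot c \lor \lnot a   [eliminate \to]
≡ \lnot (\lnot b \lor a) \lor \lnot b \lor \lnot c \lor \lnot \lnot \lnot a \lor \lnot c \lor \lnot a   [De Morgan]
≡ (\lnot \lnot b \land \lnot a) \lor \lnot b \lor \lnot c \lor \lnot \lnot \lnot a \lor \lnot c \lor \lnot a   [De Morgan]
≡ (b \land \lnot a) \lor \lnot b \lor \lnot c \lor \lnot \lnot \lnot a \lor \lnot c \lor \lnot a   [double negation]
≡ (b \land \lnot a) \lor \lnot b \lor \lnot c \lor \lnot a \lor \lnot c \lor \lnot a   [double negation]
≡ \lnot b \lor \lnot c \lor \lnot a   [simplify]

\lnot b \lor \lnot c \lor \lnot a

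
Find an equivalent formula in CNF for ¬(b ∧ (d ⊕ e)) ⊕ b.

¬(b ∧ (d ⊕ e)) ⊕ b
= (¬(b ∧ (d ⊕ e)) ∨ b) ∧ ¬(¬(b ∧ (d ⊕ e)) ∧ b)   [expand ⊕]
= (¬(b ∧ (d ∨ e) ∧ ¬(d ∧ e)) ∨ b) ∧ ¬(¬(b ∧ (d ⊕ e)) ∧ b)   [expand ⊕]
= (¬(b ∧ (d ∨ e) ∧ ¬(d ∧ e)) ∨ b) ∧ ¬(¬(b ∧ (d ∨ e) ∧ ¬(d ∧ e)) ∧ b)   [expand ⊕]
= (¬b ∨ ¬(d ∨ e) ∨ ¬¬(d ∧ e) ∨ b) ∧ ¬(¬(b ∧ (d ∨ e) ∧ ¬(d ∧ e)) ∧ b)   [De Morgan]
= (¬b ∨ (¬d ∧ ¬e) ∨ ¬¬(d ∧ e) ∨ b) ∧ ¬(¬(b ∧ (d ∨ e) ∧ ¬(d ∧ e)) ∧ b)   [De Morgan]
= (¬b ∨ (¬d ∧ ¬e) ∨ (d ∧ e) ∨ b) ∧ ¬(¬(b ∧ (d ∨ e) ∧ ¬(d ∧ e)) ∧ b)   [double negation]
= (¬b ∨ (¬d ∧ ¬e) ∨ (d ∧ e) ∨ b) ∧ (¬¬(b ∧ (d ∨ e) ∧ ¬(d ∧ e)) ∨ ¬b)   [De Morgan]
= (¬b ∨ (¬d ∧ ¬e) ∨ (d ∧ e) ∨ b) ∧ ((b ∧ (d ∨ e) ∧ ¬(d ∧ e)) ∨ ¬b)   [double negation]
= (¬b ∨ (¬d ∧ ¬e) ∨ (d ∧ e) ∨ b) ∧ ((b ∧ (d ∨ e) ∧ (¬d ∨ ¬e)) ∨ ¬b)   [De Morgan]
= (¬b ∨ ¬d ∨ d ∨ b) ∧ (¬b ∨ ¬d ∨ e ∨ b) ∧ (¬b ∨ ¬e ∨ d ∨ b) ∧ (¬b ∨ ¬e ∨ e ∨ b) ∧ (b ∨ ¬b) ∧ (d ∨ e ∨ ¬b) ∧ (¬d ∨ ¬e ∨ ¬b)   [distribute ∨ over ∧]
= (d ∨ e ∨ ¬b) ∧ (¬d ∨ ¬e ∨ ¬b)   [simplify]

(d ∨ e ∨ ¬b) ∧ (¬d ∨ ¬e ∨ ¬b)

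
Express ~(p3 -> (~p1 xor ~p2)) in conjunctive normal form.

p3 & (p1 | ~p2) & (p2 | ~p1)

~(p3 -> (~p1 xor ~p2))
≡ ~(~p3 | (~p1 xor ~p2))
≡ ~(~p3 | ((~p1 | ~p2) & ~(~p1 & ~p2)))
≡ ~~p3 & ~((~p1 | ~p2) & ~(~p1 & ~p2))
≡ p3 & ~((~p1 | ~p2) & ~(~p1 & ~p2))
≡ p3 & (~(~p1 | ~p2) | ~~(~p1 & ~p2))
≡ p3 & ((~~p1 & ~~p2) | ~~(~p1 & ~p2))
≡ p3 & ((p1 & ~~p2) | ~~(~p1 & ~p2))
≡ p3 & ((p1 & p2) | ~~(~p1 & ~p2))
≡ p3 & ((p1 & p2) | (~p1 & ~p2))
≡ p3 & (p1 | ~p1) & (p1 | ~p2) & (p2 | ~p1) & (p2 | ~p2)
≡ p3 & (p1 | ~p2) & (p2 | ~p1)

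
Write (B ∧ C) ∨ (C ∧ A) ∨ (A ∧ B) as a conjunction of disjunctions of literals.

(B ∨ C) ∧ (B ∨ A) ∧ (C ∨ A)

(B ∧ C) ∨ (C ∧ A) ∨ (A ∧ B)
⇔ (B ∨ C ∨ A) ∧ (B ∨ C ∨ B) ∧ (B ∨ A ∨ A) ∧ (B ∨ A ∨ B) ∧ (C ∨ C ∨ A) ∧ (C ∨ C ∨ B) ∧ (C ∨ A ∨ A) ∧ (C ∨ A ∨ B)   [distribute ∨ over ∧]
⇔ (B ∨ C) ∧ (B ∨ A) ∧ (C ∨ A)   [simplify]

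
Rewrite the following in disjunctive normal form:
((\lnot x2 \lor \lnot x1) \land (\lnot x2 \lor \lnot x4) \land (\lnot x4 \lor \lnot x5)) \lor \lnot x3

((\lnot x2 \lor \lnot x1) \land (\lnot x2 \lor \lnot x4) \land (\lnot x4 \lor \lnot x5)) \lor \lnot x3
≡ (\lnot x2 \land \lnot x2 \land \lnot x4) \lor (\lnot x2 \land \lnot x2 \land \lnot x5) \lor (\lnot x2 \land \lnot x4 \land \lnot x4) \lor (\lnot x2 \land \lnot x4 \land \lnot x5) \lor (\lnot x1 \land \lnot x2 \land \lnot x4) \lor (\lnot x1 \land \lnot x2 \land \lnot x5) \lor (\lnot x1 \land \lnot x4 \land \lnot x4) \lor (\lnot x1 \land \lnot x4 \land \lnot x5) \lor \lnot x3   — distribute \land over \lor
≡ (\lnot x2 \land \lnot x4) \lor (\lnot x2 \land \lnot x5) \lor (\lnot x1 \land \lnot x4) \lor \lnot x3   — simplify

(\lnot x2 \land \lnot x4) \lor (\lnot x2 \land \lnot x5) \lor (\lnot x1 \land \lnot x4) \lor \lnot x3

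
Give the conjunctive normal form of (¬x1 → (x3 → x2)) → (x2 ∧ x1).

(¬x1 → (x3 → x2)) → (x2 ∧ x1)
≡ ¬(¬x1 → (x3 → x2)) ∨ (x2 ∧ x1)   — eliminate →
≡ ¬(¬¬x1 ∨ (x3 → x2)) ∨ (x2 ∧ x1)   — eliminate →
≡ ¬(¬¬x1 ∨ ¬x3 ∨ x2) ∨ (x2 ∧ x1)   — eliminate →
≡ (¬¬¬x1 ∧ ¬¬x3 ∧ ¬x2) ∨ (x2 ∧ x1)   — De Morgan
≡ (¬x1 ∧ ¬¬x3 ∧ ¬x2) ∨ (x2 ∧ x1)   — double negation
≡ (¬x1 ∧ x3 ∧ ¬x2) ∨ (x2 ∧ x1)   — double negation
≡ (¬x1 ∨ x2) ∧ (¬x1 ∨ x1) ∧ (x3 ∨ x2) ∧ (x3 ∨ x1) ∧ (¬x2 ∨ x2) ∧ (¬x2 ∨ x1)   — distribute ∨ over ∧
≡ (¬x1 ∨ x2) ∧ (x3 ∨ x2) ∧ (x3 ∨ x1) ∧ (¬x2 ∨ x1)   — simplify

(¬x1 ∨ x2) ∧ (x3 ∨ x2) ∧ (x3 ∨ x1) ∧ (¬x2 ∨ x1)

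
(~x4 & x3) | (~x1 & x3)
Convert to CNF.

(~x4 | ~x1) & x3

(~x4 & x3) | (~x1 & x3)
= (~x4 | ~x1) & (~x4 | x3) & (x3 | ~x1) & (x3 | x3)   (distribute | over &)
= (~x4 | ~x1) & x3   (simplify)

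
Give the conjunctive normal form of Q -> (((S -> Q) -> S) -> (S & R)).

~Q | ~S | R

Q -> (((S -> Q) -> S) -> (S & R))
⇔ ~Q | (((S -> Q) -> S) -> (S & R))   — eliminate ->
⇔ ~Q | ~((S -> Q) -> S) | (S & R)   — eliminate ->
⇔ ~Q | ~(~(S -> Q) | S) | (S & R)   — eliminate ->
⇔ ~Q | ~(~(~S | Q) | S) | (S & R)   — eliminate ->
⇔ ~Q | (~~(~S | Q) & ~S) | (S & R)   — De Morgan
⇔ ~Q | ((~S | Q) & ~S) | (S & R)   — double negation
⇔ (~Q | ~S | Q | S) & (~Q | ~S | Q | R) & (~Q | ~S | S) & (~Q | ~S | R)   — distribute | over &
⇔ ~Q | ~S | R   — simplify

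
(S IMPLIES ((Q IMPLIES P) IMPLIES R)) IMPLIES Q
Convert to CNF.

(S OR Q) AND (NOT R OR Q)

(S IMPLIES ((Q IMPLIES P) IMPLIES R)) IMPLIES Q
≡ NOT (S IMPLIES ((Q IMPLIES P) IMPLIES R)) OR Q   — eliminate IMPLIES
≡ NOT (NOT S OR ((Q IMPLIES P) IMPLIES R)) OR Q   — eliminate IMPLIES
≡ NOT (NOT S OR NOT (Q IMPLIES P) OR R) OR Q   — eliminate IMPLIES
≡ NOT (NOT S OR NOT (NOT Q OR P) OR R) OR Q   — eliminate IMPLIES
≡ (NOT NOT S AND NOT NOT (NOT Q OR P) AND NOT R) OR Q   — De Morgan
≡ (S AND NOT NOT (NOT Q OR P) AND NOT R) OR Q   — double negation
≡ (S AND (NOT Q OR P) AND NOT R) OR Q   — double negation
≡ (S OR Q) AND (NOT Q OR P OR Q) AND (NOT R OR Q)   — distribute OR over AND
≡ (S OR Q) AND (NOT R OR Q)   — simplify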